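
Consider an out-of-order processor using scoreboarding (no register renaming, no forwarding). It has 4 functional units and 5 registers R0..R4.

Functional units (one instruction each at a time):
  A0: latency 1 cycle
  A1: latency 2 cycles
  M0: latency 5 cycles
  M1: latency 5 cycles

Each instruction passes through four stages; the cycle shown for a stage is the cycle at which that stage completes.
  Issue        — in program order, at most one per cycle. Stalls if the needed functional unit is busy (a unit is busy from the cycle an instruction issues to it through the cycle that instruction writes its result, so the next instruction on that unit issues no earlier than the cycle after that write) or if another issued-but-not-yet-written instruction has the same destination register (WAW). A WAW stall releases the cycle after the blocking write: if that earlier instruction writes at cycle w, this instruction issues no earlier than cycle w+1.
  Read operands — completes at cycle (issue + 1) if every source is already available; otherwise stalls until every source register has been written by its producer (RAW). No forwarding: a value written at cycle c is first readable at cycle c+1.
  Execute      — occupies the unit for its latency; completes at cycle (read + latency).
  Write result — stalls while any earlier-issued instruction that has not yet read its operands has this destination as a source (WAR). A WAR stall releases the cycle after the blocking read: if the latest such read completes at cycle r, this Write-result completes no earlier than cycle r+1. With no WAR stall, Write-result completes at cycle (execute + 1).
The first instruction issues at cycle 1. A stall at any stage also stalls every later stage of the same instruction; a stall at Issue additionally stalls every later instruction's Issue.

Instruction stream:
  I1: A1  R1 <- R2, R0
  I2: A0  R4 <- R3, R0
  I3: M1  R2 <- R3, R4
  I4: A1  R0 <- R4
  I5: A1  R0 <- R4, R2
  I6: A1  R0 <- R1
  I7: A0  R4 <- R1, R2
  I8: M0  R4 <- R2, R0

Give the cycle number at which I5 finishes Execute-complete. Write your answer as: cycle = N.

[I1] 1/2/4/5
[I2] 2/3/4/5
[I3] 3/6/11/12  (RAW R4: wait I2 write@5)
[I4] 6/7/9/10  (struct: A1 busy until I1 writes@5)
[I5] 11/13/15/16  (struct: A1 busy until I4 writes@10; RAW R2: wait I3 write@12)
[I6] 17/18/20/21  (struct: A1 busy until I5 writes@16)
[I7] 18/19/20/21
[I8] 22/23/28/29  (WAW R4: wait I7 write@21)

cycle = 15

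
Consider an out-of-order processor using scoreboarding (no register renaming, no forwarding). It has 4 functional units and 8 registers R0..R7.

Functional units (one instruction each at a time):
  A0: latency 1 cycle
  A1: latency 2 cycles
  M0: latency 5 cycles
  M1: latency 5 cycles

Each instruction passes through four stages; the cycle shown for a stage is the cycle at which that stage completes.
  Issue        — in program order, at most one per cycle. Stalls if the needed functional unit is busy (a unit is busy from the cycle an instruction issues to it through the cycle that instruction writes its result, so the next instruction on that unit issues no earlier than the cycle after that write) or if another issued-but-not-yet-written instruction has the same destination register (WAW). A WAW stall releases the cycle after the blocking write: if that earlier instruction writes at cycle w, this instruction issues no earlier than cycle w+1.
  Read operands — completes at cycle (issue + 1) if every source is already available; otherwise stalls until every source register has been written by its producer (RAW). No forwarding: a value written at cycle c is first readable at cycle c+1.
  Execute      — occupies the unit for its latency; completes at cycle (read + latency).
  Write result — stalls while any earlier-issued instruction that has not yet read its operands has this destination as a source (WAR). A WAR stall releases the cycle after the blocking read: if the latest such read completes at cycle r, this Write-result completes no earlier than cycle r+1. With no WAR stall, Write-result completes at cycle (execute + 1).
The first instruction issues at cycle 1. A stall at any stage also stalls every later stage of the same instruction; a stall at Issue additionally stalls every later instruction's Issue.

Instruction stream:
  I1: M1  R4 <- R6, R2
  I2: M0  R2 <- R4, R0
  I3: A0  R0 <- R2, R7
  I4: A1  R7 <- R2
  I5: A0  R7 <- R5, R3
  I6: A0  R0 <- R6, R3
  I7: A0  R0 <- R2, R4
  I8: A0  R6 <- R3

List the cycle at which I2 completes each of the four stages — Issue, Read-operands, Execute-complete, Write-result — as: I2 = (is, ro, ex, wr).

  I1 | 1 | 2 | 7 | 8
  I2 | 2 | 9 | 14 | 15   RAW R4: wait I1 write@8
  I3 | 3 | 16 | 17 | 18   RAW R2: wait I2 write@15
  I4 | 4 | 16 | 18 | 19   RAW R2: wait I2 write@15
  I5 | 20 | 21 | 22 | 23   WAW R7: wait I4 write@19
  I6 | 24 | 25 | 26 | 27   struct: A0 busy until I5 writes@23
  I7 | 28 | 29 | 30 | 31   struct: A0 busy until I6 writes@27
  I8 | 32 | 33 | 34 | 35   struct: A0 busy until I7 writes@31

I2 = (2, 9, 14, 15)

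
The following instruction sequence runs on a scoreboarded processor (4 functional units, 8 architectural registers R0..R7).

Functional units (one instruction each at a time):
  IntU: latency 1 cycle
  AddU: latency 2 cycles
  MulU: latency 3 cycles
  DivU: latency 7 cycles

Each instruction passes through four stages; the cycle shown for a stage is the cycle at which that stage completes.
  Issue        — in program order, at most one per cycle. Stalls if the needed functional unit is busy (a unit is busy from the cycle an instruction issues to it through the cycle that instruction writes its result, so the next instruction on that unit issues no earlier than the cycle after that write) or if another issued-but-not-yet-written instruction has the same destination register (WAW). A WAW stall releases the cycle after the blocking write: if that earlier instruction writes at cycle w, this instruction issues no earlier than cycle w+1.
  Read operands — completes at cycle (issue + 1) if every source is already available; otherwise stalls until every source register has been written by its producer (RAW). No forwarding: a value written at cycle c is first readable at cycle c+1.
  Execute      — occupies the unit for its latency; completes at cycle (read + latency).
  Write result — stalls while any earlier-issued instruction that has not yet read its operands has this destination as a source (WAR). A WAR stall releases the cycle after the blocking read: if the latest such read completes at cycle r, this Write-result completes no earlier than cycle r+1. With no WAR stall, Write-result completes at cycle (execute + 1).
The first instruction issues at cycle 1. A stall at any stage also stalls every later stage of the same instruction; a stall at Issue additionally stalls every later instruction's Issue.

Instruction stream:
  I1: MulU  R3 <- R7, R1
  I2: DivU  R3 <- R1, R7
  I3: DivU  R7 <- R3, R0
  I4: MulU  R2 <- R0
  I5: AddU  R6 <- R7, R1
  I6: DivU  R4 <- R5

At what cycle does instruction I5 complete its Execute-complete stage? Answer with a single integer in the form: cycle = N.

cycle = 29

[1] I1 dispatched to MulU
[2] I1 operands ready
[5] I1 complete
[6] R3←I1
[7] I2 dispatched to DivU
[8] I2 operands ready
[15] I2 complete
[16] R3←I2
[17] I3 dispatched to DivU
[18] I3 operands ready, I4 dispatched to MulU
[19] I4 operands ready, I5 dispatched to AddU
[22] I4 complete
[23] R2←I4
[25] I3 complete
[26] R7←I3
[27] I5 operands ready, I6 dispatched to DivU
[28] I6 operands ready
[29] I5 complete
[30] R6←I5
[35] I6 complete
[36] R4←I6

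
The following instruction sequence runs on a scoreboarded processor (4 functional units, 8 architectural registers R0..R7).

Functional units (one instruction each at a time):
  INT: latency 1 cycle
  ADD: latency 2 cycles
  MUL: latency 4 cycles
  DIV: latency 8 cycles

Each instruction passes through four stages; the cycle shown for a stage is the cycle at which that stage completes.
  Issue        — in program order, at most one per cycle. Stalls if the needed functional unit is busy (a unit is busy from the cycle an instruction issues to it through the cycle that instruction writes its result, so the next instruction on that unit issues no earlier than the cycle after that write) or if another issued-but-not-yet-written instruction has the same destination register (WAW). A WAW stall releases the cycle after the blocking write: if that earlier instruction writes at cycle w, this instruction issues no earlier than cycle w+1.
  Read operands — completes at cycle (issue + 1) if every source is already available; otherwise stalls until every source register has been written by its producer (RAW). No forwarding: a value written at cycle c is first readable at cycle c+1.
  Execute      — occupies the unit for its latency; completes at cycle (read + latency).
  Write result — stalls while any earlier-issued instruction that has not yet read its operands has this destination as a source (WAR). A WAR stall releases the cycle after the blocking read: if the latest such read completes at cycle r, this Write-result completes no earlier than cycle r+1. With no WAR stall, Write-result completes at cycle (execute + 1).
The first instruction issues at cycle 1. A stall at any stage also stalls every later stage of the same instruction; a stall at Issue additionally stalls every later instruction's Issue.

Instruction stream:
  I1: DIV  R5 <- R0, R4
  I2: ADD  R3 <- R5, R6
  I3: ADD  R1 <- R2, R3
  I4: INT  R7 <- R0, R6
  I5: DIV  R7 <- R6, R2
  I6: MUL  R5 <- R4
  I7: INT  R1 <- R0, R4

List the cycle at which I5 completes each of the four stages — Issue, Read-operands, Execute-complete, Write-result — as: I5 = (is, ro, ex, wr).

I1  is:1  ro:2  ex:10  wr:11
I2  is:2  ro:12  ex:14  wr:15  — RAW R5: wait I1 write@11
I3  is:16  ro:17  ex:19  wr:20  — struct: ADD busy until I2 writes@15
I4  is:17  ro:18  ex:19  wr:20
I5  is:21  ro:22  ex:30  wr:31  — WAW R7: wait I4 write@20
I6  is:22  ro:23  ex:27  wr:28
I7  is:23  ro:24  ex:25  wr:26

I5 = (21, 22, 30, 31)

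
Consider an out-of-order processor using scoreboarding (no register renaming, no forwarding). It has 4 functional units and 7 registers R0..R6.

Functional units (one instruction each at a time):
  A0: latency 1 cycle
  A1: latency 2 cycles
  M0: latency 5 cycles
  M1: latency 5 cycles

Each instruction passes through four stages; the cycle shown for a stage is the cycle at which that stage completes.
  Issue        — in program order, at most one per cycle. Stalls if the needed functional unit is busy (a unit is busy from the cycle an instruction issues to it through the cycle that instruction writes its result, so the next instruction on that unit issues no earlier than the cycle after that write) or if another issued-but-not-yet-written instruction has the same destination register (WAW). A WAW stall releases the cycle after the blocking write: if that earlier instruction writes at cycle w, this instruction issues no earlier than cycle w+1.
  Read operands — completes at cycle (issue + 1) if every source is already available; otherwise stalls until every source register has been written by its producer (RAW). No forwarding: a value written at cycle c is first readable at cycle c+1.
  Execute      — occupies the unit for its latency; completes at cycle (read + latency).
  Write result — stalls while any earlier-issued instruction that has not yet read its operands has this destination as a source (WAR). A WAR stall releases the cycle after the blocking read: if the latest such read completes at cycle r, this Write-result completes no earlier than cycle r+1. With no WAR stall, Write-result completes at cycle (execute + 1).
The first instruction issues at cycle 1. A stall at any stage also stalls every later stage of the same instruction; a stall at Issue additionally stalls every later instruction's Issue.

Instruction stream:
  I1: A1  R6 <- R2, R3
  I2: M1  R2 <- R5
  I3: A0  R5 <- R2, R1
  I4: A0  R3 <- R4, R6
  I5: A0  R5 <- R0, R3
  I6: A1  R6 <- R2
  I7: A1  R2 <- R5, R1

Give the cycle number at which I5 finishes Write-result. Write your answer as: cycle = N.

cycle = 20

c1: I1 issues→A1
c2: I1 reads; I2 issues→M1
c3: I2 reads; I3 issues→A0
c4: I1 exec-done
c5: I1 writes R6
c8: I2 exec-done
c9: I2 writes R2
c10: I3 reads
c11: I3 exec-done
c12: I3 writes R5
c13: I4 issues→A0
c14: I4 reads
c15: I4 exec-done
c16: I4 writes R3
c17: I5 issues→A0
c18: I5 reads; I6 issues→A1
c19: I5 exec-done; I6 reads
c20: I5 writes R5
c21: I6 exec-done
c22: I6 writes R6
c23: I7 issues→A1
c24: I7 reads
c26: I7 exec-done
c27: I7 writes R2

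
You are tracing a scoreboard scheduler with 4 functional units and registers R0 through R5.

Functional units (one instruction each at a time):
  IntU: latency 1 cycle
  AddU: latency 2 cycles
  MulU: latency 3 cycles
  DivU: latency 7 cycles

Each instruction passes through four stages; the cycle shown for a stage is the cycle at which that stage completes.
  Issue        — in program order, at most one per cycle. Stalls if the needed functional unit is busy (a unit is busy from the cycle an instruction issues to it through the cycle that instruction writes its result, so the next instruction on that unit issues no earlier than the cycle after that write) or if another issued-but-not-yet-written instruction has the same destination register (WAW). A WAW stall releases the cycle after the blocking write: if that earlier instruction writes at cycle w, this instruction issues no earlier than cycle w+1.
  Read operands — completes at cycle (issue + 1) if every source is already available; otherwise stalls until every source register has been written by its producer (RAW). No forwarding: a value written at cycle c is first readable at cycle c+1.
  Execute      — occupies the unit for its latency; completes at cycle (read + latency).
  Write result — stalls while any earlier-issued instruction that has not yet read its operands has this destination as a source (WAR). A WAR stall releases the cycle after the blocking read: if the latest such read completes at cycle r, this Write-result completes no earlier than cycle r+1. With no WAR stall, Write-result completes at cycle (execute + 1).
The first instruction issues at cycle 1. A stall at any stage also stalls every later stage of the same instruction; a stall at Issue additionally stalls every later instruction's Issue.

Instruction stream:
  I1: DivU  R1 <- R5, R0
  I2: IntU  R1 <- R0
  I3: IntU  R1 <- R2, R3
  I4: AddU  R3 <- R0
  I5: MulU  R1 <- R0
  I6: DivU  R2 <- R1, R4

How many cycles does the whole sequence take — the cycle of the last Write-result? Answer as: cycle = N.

cycle 1: I1→DivU
cycle 2: I1 RO
cycle 9: I1 EX
cycle 10: I1 WR R1
cycle 11: I2→IntU
cycle 12: I2 RO
cycle 13: I2 EX
cycle 14: I2 WR R1
cycle 15: I3→IntU
cycle 16: I3 RO | I4→AddU
cycle 17: I3 EX | I4 RO
cycle 18: I3 WR R1
cycle 19: I4 EX | I5→MulU
cycle 20: I4 WR R3 | I5 RO | I6→DivU
cycle 23: I5 EX
cycle 24: I5 WR R1
cycle 25: I6 RO
cycle 32: I6 EX
cycle 33: I6 WR R2

cycle = 33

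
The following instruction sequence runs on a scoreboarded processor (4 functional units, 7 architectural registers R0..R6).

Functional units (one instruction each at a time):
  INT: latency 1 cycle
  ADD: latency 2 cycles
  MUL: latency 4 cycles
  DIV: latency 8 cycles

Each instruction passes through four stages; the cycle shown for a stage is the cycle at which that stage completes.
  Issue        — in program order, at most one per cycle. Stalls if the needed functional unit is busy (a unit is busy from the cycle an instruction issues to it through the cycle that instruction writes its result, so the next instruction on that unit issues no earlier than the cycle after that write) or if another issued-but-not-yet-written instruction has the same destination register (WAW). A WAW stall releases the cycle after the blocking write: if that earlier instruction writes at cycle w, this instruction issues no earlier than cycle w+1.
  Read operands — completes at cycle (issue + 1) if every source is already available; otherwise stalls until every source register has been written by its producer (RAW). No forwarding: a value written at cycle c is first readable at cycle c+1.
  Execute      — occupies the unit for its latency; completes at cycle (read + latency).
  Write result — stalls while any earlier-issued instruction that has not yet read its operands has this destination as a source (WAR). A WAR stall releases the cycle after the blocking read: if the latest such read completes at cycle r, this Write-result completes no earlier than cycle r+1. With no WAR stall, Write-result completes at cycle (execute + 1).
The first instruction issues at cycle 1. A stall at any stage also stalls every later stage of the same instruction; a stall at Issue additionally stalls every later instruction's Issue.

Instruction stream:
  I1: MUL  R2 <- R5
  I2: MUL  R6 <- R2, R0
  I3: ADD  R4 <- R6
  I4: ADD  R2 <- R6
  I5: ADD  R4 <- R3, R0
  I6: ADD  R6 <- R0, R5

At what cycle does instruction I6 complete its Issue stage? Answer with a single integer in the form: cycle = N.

1) issue 1, read 2, done 6, write 7
2) issue 8, read 9, done 13, write 14  <struct: MUL busy until I1 writes@7>
3) issue 9, read 15, done 17, write 18  <RAW R6: wait I2 write@14>
4) issue 19, read 20, done 22, write 23  <struct: ADD busy until I3 writes@18>
5) issue 24, read 25, done 27, write 28  <struct: ADD busy until I4 writes@23>
6) issue 29, read 30, done 32, write 33  <struct: ADD busy until I5 writes@28>

cycle = 29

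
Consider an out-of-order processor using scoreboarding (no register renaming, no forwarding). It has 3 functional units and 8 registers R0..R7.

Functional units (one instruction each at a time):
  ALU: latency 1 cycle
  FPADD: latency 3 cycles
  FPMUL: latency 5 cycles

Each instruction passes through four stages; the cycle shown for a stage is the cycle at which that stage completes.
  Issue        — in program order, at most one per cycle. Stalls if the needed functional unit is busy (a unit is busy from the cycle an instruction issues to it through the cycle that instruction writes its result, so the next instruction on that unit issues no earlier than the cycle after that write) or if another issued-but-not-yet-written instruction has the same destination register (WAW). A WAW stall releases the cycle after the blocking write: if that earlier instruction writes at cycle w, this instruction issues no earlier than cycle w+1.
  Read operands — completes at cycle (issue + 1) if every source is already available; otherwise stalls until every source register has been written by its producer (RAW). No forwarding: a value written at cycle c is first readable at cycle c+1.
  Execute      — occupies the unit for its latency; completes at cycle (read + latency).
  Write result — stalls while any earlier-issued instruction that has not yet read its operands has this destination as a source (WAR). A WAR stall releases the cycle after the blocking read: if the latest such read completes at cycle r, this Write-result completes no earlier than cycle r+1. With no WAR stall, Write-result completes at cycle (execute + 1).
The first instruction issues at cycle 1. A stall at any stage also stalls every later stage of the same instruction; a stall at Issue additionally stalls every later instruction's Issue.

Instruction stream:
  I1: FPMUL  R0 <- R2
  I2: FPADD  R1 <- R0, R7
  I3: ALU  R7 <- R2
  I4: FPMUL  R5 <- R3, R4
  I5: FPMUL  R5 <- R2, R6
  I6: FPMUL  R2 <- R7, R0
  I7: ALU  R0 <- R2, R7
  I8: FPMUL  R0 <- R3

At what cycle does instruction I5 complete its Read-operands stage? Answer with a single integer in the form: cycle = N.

I1: IS=1 RO=2 EX=7 WR=8
I2: IS=2 RO=9 EX=12 WR=13  [RAW R0: wait I1 write@8]
I3: IS=3 RO=4 EX=5 WR=10  [WAR R7: wait I2 read@9]
I4: IS=9 RO=10 EX=15 WR=16  [struct: FPMUL busy until I1 writes@8]
I5: IS=17 RO=18 EX=23 WR=24  [struct: FPMUL busy until I4 writes@16]
I6: IS=25 RO=26 EX=31 WR=32  [struct: FPMUL busy until I5 writes@24]
I7: IS=26 RO=33 EX=34 WR=35  [RAW R2: wait I6 write@32]
I8: IS=36 RO=37 EX=42 WR=43  [WAW R0: wait I7 write@35]

cycle = 18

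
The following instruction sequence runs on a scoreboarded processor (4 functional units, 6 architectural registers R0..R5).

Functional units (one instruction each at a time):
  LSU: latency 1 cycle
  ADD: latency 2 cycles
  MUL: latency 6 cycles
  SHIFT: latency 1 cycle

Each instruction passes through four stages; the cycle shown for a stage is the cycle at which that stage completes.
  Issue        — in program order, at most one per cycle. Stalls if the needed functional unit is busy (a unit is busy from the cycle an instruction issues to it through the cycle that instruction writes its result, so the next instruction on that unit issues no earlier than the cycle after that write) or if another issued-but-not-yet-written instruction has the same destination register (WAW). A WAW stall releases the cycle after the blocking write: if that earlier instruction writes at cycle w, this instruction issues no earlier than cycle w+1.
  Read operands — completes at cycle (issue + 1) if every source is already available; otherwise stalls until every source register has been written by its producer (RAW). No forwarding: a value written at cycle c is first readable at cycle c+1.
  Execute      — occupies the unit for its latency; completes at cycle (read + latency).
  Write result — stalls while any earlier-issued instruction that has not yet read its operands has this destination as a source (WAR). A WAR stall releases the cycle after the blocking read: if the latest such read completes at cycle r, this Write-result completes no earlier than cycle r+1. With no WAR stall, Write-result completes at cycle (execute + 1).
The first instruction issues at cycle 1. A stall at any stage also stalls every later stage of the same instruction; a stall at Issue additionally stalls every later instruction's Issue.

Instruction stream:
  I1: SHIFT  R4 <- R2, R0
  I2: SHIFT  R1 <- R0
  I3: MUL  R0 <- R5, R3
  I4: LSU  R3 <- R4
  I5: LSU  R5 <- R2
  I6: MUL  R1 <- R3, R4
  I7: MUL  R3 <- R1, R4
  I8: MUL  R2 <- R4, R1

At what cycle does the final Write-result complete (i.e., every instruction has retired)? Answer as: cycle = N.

cycle = 41

[I1] 1/2/3/4
[I2] 5/6/7/8  (struct: SHIFT busy until I1 writes@4)
[I3] 6/7/13/14
[I4] 7/8/9/10
[I5] 11/12/13/14  (struct: LSU busy until I4 writes@10)
[I6] 15/16/22/23  (struct: MUL busy until I3 writes@14)
[I7] 24/25/31/32  (struct: MUL busy until I6 writes@23)
[I8] 33/34/40/41  (struct: MUL busy until I7 writes@32)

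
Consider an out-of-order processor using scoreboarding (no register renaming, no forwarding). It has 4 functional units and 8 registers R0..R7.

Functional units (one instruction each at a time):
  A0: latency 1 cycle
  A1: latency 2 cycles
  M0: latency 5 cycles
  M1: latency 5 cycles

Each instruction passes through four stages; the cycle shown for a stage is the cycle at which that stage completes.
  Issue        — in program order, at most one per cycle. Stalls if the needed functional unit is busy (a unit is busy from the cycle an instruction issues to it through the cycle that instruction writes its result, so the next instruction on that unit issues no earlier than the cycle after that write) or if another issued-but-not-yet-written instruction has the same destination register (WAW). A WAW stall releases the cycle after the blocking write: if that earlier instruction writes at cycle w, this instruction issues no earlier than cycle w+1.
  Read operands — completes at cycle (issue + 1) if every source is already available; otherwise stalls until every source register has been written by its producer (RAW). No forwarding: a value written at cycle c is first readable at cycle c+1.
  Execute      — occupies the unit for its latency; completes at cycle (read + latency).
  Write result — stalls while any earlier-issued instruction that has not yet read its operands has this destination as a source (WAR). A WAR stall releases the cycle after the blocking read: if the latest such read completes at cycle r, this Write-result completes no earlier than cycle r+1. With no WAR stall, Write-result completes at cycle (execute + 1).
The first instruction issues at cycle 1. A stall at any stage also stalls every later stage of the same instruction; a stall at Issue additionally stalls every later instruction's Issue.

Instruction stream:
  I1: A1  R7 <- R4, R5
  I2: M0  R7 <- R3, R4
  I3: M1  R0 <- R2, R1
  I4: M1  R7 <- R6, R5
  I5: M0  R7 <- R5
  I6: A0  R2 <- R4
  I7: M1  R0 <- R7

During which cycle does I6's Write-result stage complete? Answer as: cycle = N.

cycle = 27

[1] I1 issues→A1
[2] I1 reads
[4] I1 exec-done
[5] I1 writes R7
[6] I2 issues→M0
[7] I2 reads | I3 issues→M1
[8] I3 reads
[12] I2 exec-done
[13] I2 writes R7 | I3 exec-done
[14] I3 writes R0
[15] I4 issues→M1
[16] I4 reads
[21] I4 exec-done
[22] I4 writes R7
[23] I5 issues→M0
[24] I5 reads | I6 issues→A0
[25] I6 reads | I7 issues→M1
[26] I6 exec-done
[27] I6 writes R2
[29] I5 exec-done
[30] I5 writes R7
[31] I7 reads
[36] I7 exec-done
[37] I7 writes R0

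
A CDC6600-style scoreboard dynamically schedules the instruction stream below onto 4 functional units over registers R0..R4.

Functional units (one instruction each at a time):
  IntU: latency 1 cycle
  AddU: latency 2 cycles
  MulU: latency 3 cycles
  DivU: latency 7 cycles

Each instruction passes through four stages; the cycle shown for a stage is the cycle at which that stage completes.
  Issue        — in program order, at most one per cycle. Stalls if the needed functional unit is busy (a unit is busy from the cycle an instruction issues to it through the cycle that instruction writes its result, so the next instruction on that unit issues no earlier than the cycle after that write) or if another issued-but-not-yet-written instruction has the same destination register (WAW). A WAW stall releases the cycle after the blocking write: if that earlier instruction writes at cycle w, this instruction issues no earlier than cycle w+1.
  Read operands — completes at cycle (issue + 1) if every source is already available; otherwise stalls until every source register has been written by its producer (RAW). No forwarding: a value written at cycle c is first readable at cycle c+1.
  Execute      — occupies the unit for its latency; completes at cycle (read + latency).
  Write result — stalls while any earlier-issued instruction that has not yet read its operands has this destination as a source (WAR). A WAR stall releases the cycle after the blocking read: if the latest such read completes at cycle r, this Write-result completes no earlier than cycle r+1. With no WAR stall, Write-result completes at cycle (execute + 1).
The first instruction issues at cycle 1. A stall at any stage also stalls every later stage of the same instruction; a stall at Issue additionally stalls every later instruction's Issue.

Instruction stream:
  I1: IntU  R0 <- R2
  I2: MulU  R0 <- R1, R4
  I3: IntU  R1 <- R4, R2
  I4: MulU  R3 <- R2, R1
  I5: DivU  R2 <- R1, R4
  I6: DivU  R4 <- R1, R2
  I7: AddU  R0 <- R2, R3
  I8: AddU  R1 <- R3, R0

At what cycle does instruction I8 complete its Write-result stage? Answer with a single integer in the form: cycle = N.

I1 -> (1, 2, 3, 4)
I2 -> (5, 6, 9, 10)  // WAW R0: wait I1 write@4
I3 -> (6, 7, 8, 9)
I4 -> (11, 12, 15, 16)  // struct: MulU busy until I2 writes@10
I5 -> (12, 13, 20, 21)
I6 -> (22, 23, 30, 31)  // struct: DivU busy until I5 writes@21
I7 -> (23, 24, 26, 27)
I8 -> (28, 29, 31, 32)  // struct: AddU busy until I7 writes@27

cycle = 32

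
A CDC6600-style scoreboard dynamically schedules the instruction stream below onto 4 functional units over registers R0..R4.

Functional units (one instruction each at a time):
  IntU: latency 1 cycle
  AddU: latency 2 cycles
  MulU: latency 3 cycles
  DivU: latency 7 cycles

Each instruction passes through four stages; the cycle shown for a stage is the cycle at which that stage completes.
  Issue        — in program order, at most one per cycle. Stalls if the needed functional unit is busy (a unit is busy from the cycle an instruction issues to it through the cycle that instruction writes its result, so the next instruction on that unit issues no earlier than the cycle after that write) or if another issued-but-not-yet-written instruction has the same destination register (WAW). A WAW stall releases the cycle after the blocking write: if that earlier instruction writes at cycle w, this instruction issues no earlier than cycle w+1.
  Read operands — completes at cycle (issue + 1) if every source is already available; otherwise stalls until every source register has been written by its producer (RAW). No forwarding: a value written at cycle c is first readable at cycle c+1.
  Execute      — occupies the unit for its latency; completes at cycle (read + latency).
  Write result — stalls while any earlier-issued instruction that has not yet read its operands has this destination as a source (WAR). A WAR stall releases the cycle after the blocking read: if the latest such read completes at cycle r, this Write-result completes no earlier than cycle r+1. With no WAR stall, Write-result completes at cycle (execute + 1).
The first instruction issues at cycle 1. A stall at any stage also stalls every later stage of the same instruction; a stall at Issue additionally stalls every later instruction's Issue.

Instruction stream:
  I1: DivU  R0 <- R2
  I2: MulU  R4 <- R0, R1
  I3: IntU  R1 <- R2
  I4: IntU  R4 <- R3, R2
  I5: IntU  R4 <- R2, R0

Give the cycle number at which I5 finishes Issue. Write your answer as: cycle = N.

t=1  I1 dispatched to DivU
t=2  I1 operands ready, I2 dispatched to MulU
t=3  I3 dispatched to IntU
t=4  I3 operands ready
t=5  I3 complete
t=9  I1 complete
t=10  R0←I1
t=11  I2 operands ready
t=12  R1←I3
t=14  I2 complete
t=15  R4←I2
t=16  I4 dispatched to IntU
t=17  I4 operands ready
t=18  I4 complete
t=19  R4←I4
t=20  I5 dispatched to IntU
t=21  I5 operands ready
t=22  I5 complete
t=23  R4←I5

cycle = 20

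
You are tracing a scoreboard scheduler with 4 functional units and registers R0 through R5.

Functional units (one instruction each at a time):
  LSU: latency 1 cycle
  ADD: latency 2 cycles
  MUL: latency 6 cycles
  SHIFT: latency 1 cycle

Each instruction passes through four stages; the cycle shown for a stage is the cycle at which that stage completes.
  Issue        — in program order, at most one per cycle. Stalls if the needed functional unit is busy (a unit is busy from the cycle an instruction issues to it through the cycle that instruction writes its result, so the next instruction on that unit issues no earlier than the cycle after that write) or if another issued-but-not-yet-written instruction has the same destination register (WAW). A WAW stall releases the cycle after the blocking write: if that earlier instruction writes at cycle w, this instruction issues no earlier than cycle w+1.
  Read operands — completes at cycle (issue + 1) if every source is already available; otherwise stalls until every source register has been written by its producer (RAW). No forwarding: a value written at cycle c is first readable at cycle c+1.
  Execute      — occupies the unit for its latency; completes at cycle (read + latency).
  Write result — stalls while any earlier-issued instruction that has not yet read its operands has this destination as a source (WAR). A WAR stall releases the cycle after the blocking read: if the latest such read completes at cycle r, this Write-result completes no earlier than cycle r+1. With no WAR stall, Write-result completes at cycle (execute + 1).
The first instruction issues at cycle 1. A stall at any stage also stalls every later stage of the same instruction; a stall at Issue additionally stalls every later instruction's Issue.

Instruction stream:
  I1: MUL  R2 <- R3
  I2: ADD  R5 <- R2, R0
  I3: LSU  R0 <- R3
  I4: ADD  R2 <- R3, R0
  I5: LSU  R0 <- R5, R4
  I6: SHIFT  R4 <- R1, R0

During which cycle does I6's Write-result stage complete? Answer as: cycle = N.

cycle = 21

c1: I1→MUL
c2: I1 RO; I2→ADD
c3: I3→LSU
c4: I3 RO
c5: I3 EX
c8: I1 EX
c9: I1 WR R2
c10: I2 RO
c11: I3 WR R0
c12: I2 EX
c13: I2 WR R5
c14: I4→ADD
c15: I4 RO; I5→LSU
c16: I5 RO; I6→SHIFT
c17: I4 EX; I5 EX
c18: I4 WR R2; I5 WR R0
c19: I6 RO
c20: I6 EX
c21: I6 WR R4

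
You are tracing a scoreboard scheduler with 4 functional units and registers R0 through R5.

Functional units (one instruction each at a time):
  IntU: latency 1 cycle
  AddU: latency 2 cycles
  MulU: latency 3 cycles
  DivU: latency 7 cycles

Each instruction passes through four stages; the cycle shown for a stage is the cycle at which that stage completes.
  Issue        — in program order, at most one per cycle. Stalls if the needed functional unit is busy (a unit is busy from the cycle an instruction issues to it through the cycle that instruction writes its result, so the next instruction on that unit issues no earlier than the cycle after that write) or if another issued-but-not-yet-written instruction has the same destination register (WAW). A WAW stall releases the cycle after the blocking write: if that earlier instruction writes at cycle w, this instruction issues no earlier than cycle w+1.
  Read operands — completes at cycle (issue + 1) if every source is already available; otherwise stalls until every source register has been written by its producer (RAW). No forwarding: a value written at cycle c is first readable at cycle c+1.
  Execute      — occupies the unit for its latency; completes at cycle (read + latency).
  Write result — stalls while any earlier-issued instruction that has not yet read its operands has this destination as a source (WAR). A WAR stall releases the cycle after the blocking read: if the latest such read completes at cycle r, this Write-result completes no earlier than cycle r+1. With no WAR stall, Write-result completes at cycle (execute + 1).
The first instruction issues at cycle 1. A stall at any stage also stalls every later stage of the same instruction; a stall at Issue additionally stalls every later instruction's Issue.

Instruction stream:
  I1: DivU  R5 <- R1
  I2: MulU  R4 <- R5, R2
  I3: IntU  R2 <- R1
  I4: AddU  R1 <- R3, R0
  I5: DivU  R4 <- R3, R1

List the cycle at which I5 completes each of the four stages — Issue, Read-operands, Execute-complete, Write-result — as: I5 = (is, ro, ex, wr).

I5 = (16, 17, 24, 25)

I1 -> (1, 2, 9, 10)
I2 -> (2, 11, 14, 15)  // RAW R5: wait I1 write@10
I3 -> (3, 4, 5, 12)  // WAR R2: wait I2 read@11
I4 -> (4, 5, 7, 8)
I5 -> (16, 17, 24, 25)  // WAW R4: wait I2 write@15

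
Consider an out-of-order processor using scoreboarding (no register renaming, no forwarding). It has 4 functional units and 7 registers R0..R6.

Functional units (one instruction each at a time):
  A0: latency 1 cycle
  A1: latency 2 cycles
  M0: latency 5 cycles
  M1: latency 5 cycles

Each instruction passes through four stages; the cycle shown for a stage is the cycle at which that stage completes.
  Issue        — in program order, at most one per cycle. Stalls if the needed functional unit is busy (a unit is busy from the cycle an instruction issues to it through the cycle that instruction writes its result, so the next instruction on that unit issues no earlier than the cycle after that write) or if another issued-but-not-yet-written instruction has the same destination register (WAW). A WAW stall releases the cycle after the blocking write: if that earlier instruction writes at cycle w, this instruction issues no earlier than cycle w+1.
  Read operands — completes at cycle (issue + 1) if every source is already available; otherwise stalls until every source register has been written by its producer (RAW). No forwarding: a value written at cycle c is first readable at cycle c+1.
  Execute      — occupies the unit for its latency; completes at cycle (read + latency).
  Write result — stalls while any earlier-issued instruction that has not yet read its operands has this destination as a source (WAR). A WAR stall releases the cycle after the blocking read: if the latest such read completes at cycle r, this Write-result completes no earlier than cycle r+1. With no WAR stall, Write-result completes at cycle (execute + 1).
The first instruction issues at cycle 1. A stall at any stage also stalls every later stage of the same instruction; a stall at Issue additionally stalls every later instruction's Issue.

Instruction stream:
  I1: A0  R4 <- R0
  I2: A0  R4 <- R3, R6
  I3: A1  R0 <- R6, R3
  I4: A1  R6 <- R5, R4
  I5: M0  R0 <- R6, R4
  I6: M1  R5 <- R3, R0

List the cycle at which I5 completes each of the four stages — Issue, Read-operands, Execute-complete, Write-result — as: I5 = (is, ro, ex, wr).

I5 = (12, 16, 21, 22)

[1] issue I1 (A0)
[2] I1 read-ops
[3] I1 finished on A0
[4] I1→R4
[5] issue I2 (A0)
[6] I2 read-ops · issue I3 (A1)
[7] I2 finished on A0 · I3 read-ops
[8] I2→R4
[9] I3 finished on A1
[10] I3→R0
[11] issue I4 (A1)
[12] I4 read-ops · issue I5 (M0)
[13] issue I6 (M1)
[14] I4 finished on A1
[15] I4→R6
[16] I5 read-ops
[21] I5 finished on M0
[22] I5→R0
[23] I6 read-ops
[28] I6 finished on M1
[29] I6→R5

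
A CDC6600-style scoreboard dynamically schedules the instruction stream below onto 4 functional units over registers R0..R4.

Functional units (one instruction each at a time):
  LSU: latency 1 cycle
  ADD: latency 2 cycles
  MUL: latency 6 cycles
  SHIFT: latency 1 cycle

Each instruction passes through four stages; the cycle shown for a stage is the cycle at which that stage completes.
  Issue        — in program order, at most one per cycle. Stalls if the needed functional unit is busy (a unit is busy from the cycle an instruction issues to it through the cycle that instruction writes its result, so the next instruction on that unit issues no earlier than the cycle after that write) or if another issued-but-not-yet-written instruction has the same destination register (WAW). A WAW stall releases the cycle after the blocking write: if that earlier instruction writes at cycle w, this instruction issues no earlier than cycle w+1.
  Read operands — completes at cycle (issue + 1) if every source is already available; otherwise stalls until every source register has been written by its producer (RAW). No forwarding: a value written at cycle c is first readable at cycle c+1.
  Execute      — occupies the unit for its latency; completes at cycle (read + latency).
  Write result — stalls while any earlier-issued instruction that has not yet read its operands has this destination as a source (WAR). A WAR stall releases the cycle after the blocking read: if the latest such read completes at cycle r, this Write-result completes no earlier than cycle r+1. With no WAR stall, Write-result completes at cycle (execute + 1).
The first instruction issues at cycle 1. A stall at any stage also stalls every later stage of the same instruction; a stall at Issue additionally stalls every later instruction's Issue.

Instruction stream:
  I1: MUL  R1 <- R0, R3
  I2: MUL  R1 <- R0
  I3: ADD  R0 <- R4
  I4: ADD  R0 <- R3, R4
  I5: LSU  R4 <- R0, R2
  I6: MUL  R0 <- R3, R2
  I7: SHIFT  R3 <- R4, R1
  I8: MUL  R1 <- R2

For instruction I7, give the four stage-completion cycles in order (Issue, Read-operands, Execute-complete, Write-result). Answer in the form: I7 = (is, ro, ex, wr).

I7 = (22, 24, 25, 26)

t=1  I1 dispatched to MUL
t=2  I1 operands ready
t=8  I1 complete
t=9  R1←I1
t=10  I2 dispatched to MUL
t=11  I2 operands ready | I3 dispatched to ADD
t=12  I3 operands ready
t=14  I3 complete
t=15  R0←I3
t=16  I4 dispatched to ADD
t=17  I2 complete | I4 operands ready | I5 dispatched to LSU
t=18  R1←I2
t=19  I4 complete
t=20  R0←I4
t=21  I5 operands ready | I6 dispatched to MUL
t=22  I5 complete | I6 operands ready | I7 dispatched to SHIFT
t=23  R4←I5
t=24  I7 operands ready
t=25  I7 complete
t=26  R3←I7
t=28  I6 complete
t=29  R0←I6
t=30  I8 dispatched to MUL
t=31  I8 operands ready
t=37  I8 complete
t=38  R1←I8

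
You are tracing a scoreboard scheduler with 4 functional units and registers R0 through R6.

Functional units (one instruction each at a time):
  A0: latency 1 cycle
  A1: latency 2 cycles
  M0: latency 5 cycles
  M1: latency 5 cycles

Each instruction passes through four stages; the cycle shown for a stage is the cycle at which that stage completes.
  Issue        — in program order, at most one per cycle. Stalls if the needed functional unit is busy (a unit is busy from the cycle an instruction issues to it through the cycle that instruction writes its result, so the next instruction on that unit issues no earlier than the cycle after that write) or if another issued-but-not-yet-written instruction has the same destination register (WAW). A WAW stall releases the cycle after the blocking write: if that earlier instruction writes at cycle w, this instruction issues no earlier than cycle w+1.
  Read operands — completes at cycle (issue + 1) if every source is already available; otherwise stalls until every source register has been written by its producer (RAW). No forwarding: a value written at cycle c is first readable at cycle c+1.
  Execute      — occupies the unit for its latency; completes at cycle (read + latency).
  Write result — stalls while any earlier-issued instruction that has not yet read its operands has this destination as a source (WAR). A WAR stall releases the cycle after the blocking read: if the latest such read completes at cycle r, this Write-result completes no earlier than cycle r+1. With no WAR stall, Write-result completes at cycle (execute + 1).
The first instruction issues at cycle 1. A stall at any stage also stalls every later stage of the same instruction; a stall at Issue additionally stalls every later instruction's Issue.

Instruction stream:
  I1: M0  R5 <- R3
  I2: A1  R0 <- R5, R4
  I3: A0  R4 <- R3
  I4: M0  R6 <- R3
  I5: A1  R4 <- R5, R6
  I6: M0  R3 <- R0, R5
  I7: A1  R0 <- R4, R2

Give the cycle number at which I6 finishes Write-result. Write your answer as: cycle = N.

[I1] 1/2/7/8
[I2] 2/9/11/12  (RAW R5: wait I1 write@8)
[I3] 3/4/5/10  (WAR R4: wait I2 read@9)
[I4] 9/10/15/16  (struct: M0 busy until I1 writes@8)
[I5] 13/17/19/20  (struct: A1 busy until I2 writes@12; RAW R6: wait I4 write@16)
[I6] 17/18/23/24  (struct: M0 busy until I4 writes@16)
[I7] 21/22/24/25  (struct: A1 busy until I5 writes@20)

cycle = 24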